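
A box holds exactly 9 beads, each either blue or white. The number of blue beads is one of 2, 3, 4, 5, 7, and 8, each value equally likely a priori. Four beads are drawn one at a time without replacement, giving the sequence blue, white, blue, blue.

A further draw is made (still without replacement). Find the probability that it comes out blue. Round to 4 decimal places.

Compute the likelihood of the observed sequence for each case: P(data | r = 2) = (2/9)(7/8)(1/7)(0/6) = 0; P(data | r = 3) = (3/9)(6/8)(2/7)(1/6) = 1/84; P(data | r = 4) = (4/9)(5/8)(3/7)(2/6) = 5/126; P(data | r = 5) = (5/9)(4/8)(4/7)(3/6) = 5/63; P(data | r = 7) = (7/9)(2/8)(6/7)(5/6) = 5/36; P(data | r = 8) = (8/9)(1/8)(7/7)(6/6) = 1/9.
Multiplying each by its prior: 1/6 · 0 = 0, 1/6 · 1/84 = 1/504, 1/6 · 5/126 = 5/756, 1/6 · 5/63 = 5/378, 1/6 · 5/36 = 5/216, 1/6 · 1/9 = 1/54; with total 4/63.
The posterior is then P(r = 2 | data) = 0, P(r = 3 | data) = 1/32, P(r = 4 | data) = 5/48, P(r = 5 | data) = 5/24, P(r = 7 | data) = 35/96, P(r = 8 | data) = 7/24.
So P(blue next | data) = Σ P(blue next | H) P(H | data) = (0)(1/32) + (1/5)(5/48) + (2/5)(5/24) + (4/5)(35/96) + (1)(7/24) = 11/16.

0.6875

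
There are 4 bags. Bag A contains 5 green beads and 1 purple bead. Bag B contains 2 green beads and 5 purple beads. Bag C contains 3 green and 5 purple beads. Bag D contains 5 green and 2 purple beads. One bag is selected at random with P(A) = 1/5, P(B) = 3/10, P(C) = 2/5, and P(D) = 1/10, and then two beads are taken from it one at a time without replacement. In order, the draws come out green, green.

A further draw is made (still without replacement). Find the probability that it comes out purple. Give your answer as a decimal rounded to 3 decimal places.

0.430

Under each hypothesis, the probability of the observed sequence is: P(data | bag A) = (5/6)(4/5) = 2/3; P(data | bag B) = (2/7)(1/6) = 1/21; P(data | bag C) = (3/8)(2/7) = 3/28; P(data | bag D) = (5/7)(4/6) = 10/21.
Multiplying each by its prior: 1/5 · 2/3 = 2/15, 3/10 · 1/21 = 1/70, 2/5 · 3/28 = 3/70, 1/10 · 10/21 = 1/21; with total 5/21.
Dividing through by the total gives posterior P(bag A | data) = 14/25, P(bag B | data) = 3/50, P(bag C | data) = 9/50, P(bag D | data) = 1/5.
So P(purple next | data) = Σ P(purple next | H) P(H | data) = (1/4)(14/25) + (1)(3/50) + (5/6)(9/50) + (2/5)(1/5) = 43/100.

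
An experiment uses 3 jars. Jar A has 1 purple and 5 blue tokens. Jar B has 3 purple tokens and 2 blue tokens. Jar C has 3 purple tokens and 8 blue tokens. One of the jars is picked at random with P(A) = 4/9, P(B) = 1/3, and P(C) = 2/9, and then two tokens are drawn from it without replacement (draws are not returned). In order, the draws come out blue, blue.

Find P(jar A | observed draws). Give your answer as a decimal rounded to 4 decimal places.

0.6692

For each hypothesis, P(data | H) works out to: P(data | jar A) = (5/6)(4/5) = 2/3; P(data | jar B) = (2/5)(1/4) = 1/10; P(data | jar C) = (8/11)(7/10) = 28/55.
Multiplying each by its prior: 4/9 · 2/3 = 8/27, 1/3 · 1/10 = 1/30, 2/9 · 28/55 = 56/495; these sum to 263/594.
By Bayes' rule, P(jar A | data) = (8/27) / (263/594) = 176/263.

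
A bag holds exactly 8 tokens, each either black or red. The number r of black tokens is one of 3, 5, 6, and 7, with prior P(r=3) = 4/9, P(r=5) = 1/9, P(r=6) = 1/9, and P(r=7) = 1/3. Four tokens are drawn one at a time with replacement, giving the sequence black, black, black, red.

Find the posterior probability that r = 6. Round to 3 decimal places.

0.182

For each hypothesis, P(data | H) works out to: P(data | r = 3) = (3/8)(3/8)(3/8)(5/8) = 0.032959; P(data | r = 5) = (5/8)(5/8)(5/8)(3/8) = 0.091553; P(data | r = 6) = (6/8)(6/8)(6/8)(2/8) = 0.10547; P(data | r = 7) = (7/8)(7/8)(7/8)(1/8) = 0.08374.
Multiplying each by its prior: 4/9 · 0.032959 = 0.014648, 1/9 · 0.091553 = 0.010173, 1/9 · 0.10547 = 0.011719, 1/3 · 0.08374 = 0.027913; with total 0.064453.
So P(r = 6 | data) = (0.011719) / (0.064453) = 0.18182.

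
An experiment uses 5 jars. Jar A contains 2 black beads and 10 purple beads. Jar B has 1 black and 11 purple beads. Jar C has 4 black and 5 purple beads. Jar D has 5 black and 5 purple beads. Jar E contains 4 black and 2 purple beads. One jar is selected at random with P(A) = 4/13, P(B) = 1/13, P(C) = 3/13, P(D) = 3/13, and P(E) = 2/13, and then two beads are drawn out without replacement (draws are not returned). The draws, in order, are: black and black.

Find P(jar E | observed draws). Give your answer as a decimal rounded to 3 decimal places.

Compute the likelihood of the observed sequence for each case: P(data | jar A) = (2/12)(1/11) = 0.015152; P(data | jar B) = (1/12)(0/11) = 0; P(data | jar C) = (4/9)(3/8) = 0.16667; P(data | jar D) = (5/10)(4/9) = 0.22222; P(data | jar E) = (4/6)(3/5) = 0.4.
Weighting by the prior gives 4/13 · 0.015152 = 0.004662, 1/13 · 0 = 0, 3/13 · 0.16667 = 0.038462, 3/13 · 0.22222 = 0.051282, 2/13 · 0.4 = 0.061538; summing to 0.15594.
Hence P(jar E | data) = (0.061538) / (0.15594) = 0.39462.

0.395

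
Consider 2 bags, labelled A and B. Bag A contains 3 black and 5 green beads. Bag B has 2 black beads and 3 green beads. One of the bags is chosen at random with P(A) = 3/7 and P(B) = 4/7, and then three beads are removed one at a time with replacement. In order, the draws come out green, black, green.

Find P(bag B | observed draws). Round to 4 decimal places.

For each hypothesis, P(data | H) works out to: P(data | bag A) = (5/8)(3/8)(5/8) = 0.14648; P(data | bag B) = (3/5)(2/5)(3/5) = 0.144.
Multiplying each by its prior: 3/7 · 0.14648 = 0.062779, 4/7 · 0.144 = 0.082286; summing to 0.14506.
Therefore the posterior P(bag B | data) = (0.082286) / (0.14506) = 0.56723.

0.5672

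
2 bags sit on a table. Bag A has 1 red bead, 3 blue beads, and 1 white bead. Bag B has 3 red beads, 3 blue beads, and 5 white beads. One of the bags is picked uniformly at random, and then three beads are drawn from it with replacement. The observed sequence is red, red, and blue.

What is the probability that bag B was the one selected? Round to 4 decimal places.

Under each hypothesis, the probability of the observed sequence is: P(data | bag A) = (1/5)(1/5)(3/5) = 0.024; P(data | bag B) = (3/11)(3/11)(3/11) = 0.020285.
Multiplying each by its prior: 1/2 · 0.024 = 0.012, 1/2 · 0.020285 = 0.010143; with total 0.022143.
Hence P(bag B | data) = (0.010143) / (0.022143) = 0.45806.

0.4581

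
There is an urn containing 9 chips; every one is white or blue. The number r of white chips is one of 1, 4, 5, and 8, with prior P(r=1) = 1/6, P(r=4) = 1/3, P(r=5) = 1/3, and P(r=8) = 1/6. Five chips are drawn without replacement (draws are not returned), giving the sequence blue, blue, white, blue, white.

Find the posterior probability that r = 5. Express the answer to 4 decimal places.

0.4000

The likelihood of the observed sequence under each hypothesis: P(data | r = 1) = (8/9)(7/8)(1/7)(6/6)(0/5) = 0; P(data | r = 4) = (5/9)(4/8)(4/7)(3/6)(3/5) = 1/21; P(data | r = 5) = (4/9)(3/8)(5/7)(2/6)(4/5) = 2/63; P(data | r = 8) = (1/9)(0/8) = 0.
Weighting by the prior gives 1/6 · 0 = 0, 1/3 · 1/21 = 1/63, 1/3 · 2/63 = 2/189, 1/6 · 0 = 0; summing to 5/189.
So P(r = 5 | data) = (2/189) / (5/189) = 2/5.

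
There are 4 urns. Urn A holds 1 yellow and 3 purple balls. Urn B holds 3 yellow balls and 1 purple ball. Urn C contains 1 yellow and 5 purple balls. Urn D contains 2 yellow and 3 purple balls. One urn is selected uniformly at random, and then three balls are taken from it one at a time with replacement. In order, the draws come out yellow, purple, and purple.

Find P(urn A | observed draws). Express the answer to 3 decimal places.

0.314

The likelihood of the observed sequence under each hypothesis: P(data | urn A) = (1/4)(3/4)(3/4) = 0.14062; P(data | urn B) = (3/4)(1/4)(1/4) = 0.046875; P(data | urn C) = (1/6)(5/6)(5/6) = 0.11574; P(data | urn D) = (2/5)(3/5)(3/5) = 0.144.
Weighting by the prior gives 1/4 · 0.14062 = 0.035156, 1/4 · 0.046875 = 0.011719, 1/4 · 0.11574 = 0.028935, 1/4 · 0.144 = 0.036; summing to 0.11181.
So P(urn A | data) = (0.035156) / (0.11181) = 0.31443.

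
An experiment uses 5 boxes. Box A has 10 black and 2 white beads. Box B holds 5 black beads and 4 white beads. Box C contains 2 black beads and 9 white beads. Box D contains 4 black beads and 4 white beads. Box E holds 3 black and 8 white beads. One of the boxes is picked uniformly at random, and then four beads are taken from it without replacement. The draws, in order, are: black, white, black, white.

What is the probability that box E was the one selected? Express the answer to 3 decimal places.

The likelihood of the observed sequence under each hypothesis: P(data | box A) = (10/12)(2/11)(9/10)(1/9) = 0.015152; P(data | box B) = (5/9)(4/8)(4/7)(3/6) = 0.079365; P(data | box C) = (2/11)(9/10)(1/9)(8/8) = 0.018182; P(data | box D) = (4/8)(4/7)(3/6)(3/5) = 0.085714; P(data | box E) = (3/11)(8/10)(2/9)(7/8) = 0.042424.
Weighting by the prior gives 1/5 · 0.015152 = 0.0030303, 1/5 · 0.079365 = 0.015873, 1/5 · 0.018182 = 0.0036364, 1/5 · 0.085714 = 0.017143, 1/5 · 0.042424 = 0.0084848; with total 0.048167.
Therefore the posterior P(box E | data) = (0.0084848) / (0.048167) = 0.17615.

0.176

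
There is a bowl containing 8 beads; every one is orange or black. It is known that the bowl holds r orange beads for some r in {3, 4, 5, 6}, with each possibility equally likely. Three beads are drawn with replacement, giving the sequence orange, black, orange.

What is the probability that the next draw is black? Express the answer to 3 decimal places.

Compute the likelihood of the observed sequence for each case: P(data | r = 3) = (3/8)(5/8)(3/8) = 0.087891; P(data | r = 4) = (4/8)(4/8)(4/8) = 0.125; P(data | r = 5) = (5/8)(3/8)(5/8) = 0.14648; P(data | r = 6) = (6/8)(2/8)(6/8) = 0.14062.
The prior-weighted likelihoods are 1/4 · 0.087891 = 0.021973, 1/4 · 0.125 = 0.03125, 1/4 · 0.14648 = 0.036621, 1/4 · 0.14062 = 0.035156; with total 0.125.
Dividing through by the total gives posterior P(r = 3 | data) = 0.17578, P(r = 4 | data) = 0.25, P(r = 5 | data) = 0.29297, P(r = 6 | data) = 0.28125.
Averaging over the posterior, P(black next | data) = (5/8)(0.17578) + (1/2)(0.25) + (3/8)(0.29297) + (1/4)(0.28125) = 0.41504.

0.415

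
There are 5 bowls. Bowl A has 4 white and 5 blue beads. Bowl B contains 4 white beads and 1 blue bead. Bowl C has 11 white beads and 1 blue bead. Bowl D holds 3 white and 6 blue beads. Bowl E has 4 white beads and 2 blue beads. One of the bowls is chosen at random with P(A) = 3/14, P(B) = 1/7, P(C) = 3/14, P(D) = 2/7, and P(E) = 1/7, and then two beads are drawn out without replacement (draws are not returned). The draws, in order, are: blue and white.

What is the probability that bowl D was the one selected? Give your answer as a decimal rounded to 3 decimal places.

Under each hypothesis, the probability of the observed sequence is: P(data | bowl A) = (5/9)(4/8) = 5/18; P(data | bowl B) = (1/5)(4/4) = 1/5; P(data | bowl C) = (1/12)(11/11) = 1/12; P(data | bowl D) = (6/9)(3/8) = 1/4; P(data | bowl E) = (2/6)(4/5) = 4/15.
Weighting by the prior gives 3/14 · 5/18 = 5/84, 1/7 · 1/5 = 1/35, 3/14 · 1/12 = 1/56, 2/7 · 1/4 = 1/14, 1/7 · 4/15 = 4/105; summing to 181/840.
Therefore the posterior P(bowl D | data) = (1/14) / (181/840) = 60/181.

0.331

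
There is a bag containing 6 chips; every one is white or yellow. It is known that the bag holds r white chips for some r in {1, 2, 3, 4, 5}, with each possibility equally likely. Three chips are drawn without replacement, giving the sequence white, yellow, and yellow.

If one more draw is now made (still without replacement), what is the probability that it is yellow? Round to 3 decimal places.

0.600

Under each hypothesis, the probability of the observed sequence is: P(data | r = 1) = (1/6)(5/5)(4/4) = 1/6; P(data | r = 2) = (2/6)(4/5)(3/4) = 1/5; P(data | r = 3) = (3/6)(3/5)(2/4) = 3/20; P(data | r = 4) = (4/6)(2/5)(1/4) = 1/15; P(data | r = 5) = (5/6)(1/5)(0/4) = 0.
The prior-weighted likelihoods are 1/5 · 1/6 = 1/30, 1/5 · 1/5 = 1/25, 1/5 · 3/20 = 3/100, 1/5 · 1/15 = 1/75, 1/5 · 0 = 0; summing to 7/60.
The posterior is then P(r = 1 | data) = 2/7, P(r = 2 | data) = 12/35, P(r = 3 | data) = 9/35, P(r = 4 | data) = 4/35, P(r = 5 | data) = 0.
The predictive probability is P(yellow next | data) = (1)(2/7) + (2/3)(12/35) + (1/3)(9/35) + (0)(4/35) = 3/5.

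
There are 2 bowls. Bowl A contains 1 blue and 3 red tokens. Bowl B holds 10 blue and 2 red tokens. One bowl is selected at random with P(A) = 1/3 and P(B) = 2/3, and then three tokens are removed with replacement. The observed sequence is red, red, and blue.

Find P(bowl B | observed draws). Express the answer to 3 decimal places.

0.248

The likelihood of the observed sequence under each hypothesis: P(data | bowl A) = (3/4)(3/4)(1/4) = 0.14062; P(data | bowl B) = (2/12)(2/12)(10/12) = 0.023148.
Weighting by the prior gives 1/3 · 0.14062 = 0.046875, 2/3 · 0.023148 = 0.015432; these sum to 0.062307.
By Bayes' rule, P(bowl B | data) = (0.015432) / (0.062307) = 0.24768.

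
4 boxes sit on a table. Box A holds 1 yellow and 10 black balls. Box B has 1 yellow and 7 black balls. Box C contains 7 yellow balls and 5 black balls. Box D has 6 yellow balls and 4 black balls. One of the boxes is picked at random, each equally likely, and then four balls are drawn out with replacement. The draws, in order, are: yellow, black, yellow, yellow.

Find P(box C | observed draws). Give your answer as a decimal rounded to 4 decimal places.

0.4823

For each hypothesis, P(data | H) works out to: P(data | box A) = (1/11)(10/11)(1/11)(1/11) = 0.00068301; P(data | box B) = (1/8)(7/8)(1/8)(1/8) = 0.001709; P(data | box C) = (7/12)(5/12)(7/12)(7/12) = 0.082706; P(data | box D) = (6/10)(4/10)(6/10)(6/10) = 0.0864.
Weighting by the prior gives 1/4 · 0.00068301 = 0.00017075, 1/4 · 0.001709 = 0.00042725, 1/4 · 0.082706 = 0.020677, 1/4 · 0.0864 = 0.0216; summing to 0.042875.
Therefore the posterior P(box C | data) = (0.020677) / (0.042875) = 0.48226.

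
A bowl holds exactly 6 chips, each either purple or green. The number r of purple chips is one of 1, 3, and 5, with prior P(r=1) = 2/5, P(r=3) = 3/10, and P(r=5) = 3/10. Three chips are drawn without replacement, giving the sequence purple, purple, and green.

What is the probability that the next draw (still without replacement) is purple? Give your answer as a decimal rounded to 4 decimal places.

For each hypothesis, P(data | H) works out to: P(data | r = 1) = (1/6)(0/5) = 0; P(data | r = 3) = (3/6)(2/5)(3/4) = 3/20; P(data | r = 5) = (5/6)(4/5)(1/4) = 1/6.
Multiplying each by its prior: 2/5 · 0 = 0, 3/10 · 3/20 = 9/200, 3/10 · 1/6 = 1/20; with total 19/200.
Normalising, the posterior is P(r = 1 | data) = 0, P(r = 3 | data) = 9/19, P(r = 5 | data) = 10/19.
So P(purple next | data) = Σ P(purple next | H) P(H | data) = (1/3)(9/19) + (1)(10/19) = 13/19.

0.6842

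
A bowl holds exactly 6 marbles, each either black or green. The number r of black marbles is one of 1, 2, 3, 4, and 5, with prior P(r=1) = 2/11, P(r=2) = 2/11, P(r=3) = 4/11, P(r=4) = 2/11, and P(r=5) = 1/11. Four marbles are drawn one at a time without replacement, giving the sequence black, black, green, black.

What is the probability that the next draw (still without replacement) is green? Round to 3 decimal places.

Compute the likelihood of the observed sequence for each case: P(data | r = 1) = (1/6)(0/5) = 0; P(data | r = 2) = (2/6)(1/5)(4/4)(0/3) = 0; P(data | r = 3) = (3/6)(2/5)(3/4)(1/3) = 1/20; P(data | r = 4) = (4/6)(3/5)(2/4)(2/3) = 2/15; P(data | r = 5) = (5/6)(4/5)(1/4)(3/3) = 1/6.
The prior-weighted likelihoods are 2/11 · 0 = 0, 2/11 · 0 = 0, 4/11 · 1/20 = 1/55, 2/11 · 2/15 = 4/165, 1/11 · 1/6 = 1/66; summing to 19/330.
Dividing through by the total gives posterior P(r = 1 | data) = 0, P(r = 2 | data) = 0, P(r = 3 | data) = 6/19, P(r = 4 | data) = 8/19, P(r = 5 | data) = 5/19.
So P(green next | data) = Σ P(green next | H) P(H | data) = (1)(6/19) + (1/2)(8/19) + (0)(5/19) = 10/19.

0.526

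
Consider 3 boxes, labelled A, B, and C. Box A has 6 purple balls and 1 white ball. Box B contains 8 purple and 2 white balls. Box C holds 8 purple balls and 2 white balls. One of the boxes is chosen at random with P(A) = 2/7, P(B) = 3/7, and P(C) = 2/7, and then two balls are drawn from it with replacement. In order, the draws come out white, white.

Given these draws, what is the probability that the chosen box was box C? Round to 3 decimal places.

0.332

Under each hypothesis, the probability of the observed sequence is: P(data | box A) = (1/7)(1/7) = 0.020408; P(data | box B) = (2/10)(2/10) = 0.04; P(data | box C) = (2/10)(2/10) = 0.04.
Weighting by the prior gives 2/7 · 0.020408 = 0.0058309, 3/7 · 0.04 = 0.017143, 2/7 · 0.04 = 0.011429; summing to 0.034402.
Hence P(box C | data) = (0.011429) / (0.034402) = 0.3322.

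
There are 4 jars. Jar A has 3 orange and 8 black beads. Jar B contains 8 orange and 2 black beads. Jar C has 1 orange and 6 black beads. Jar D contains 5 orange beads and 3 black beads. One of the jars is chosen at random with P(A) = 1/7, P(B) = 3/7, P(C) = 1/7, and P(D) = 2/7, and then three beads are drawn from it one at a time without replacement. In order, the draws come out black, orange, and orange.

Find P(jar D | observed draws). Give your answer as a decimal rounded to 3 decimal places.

Under each hypothesis, the probability of the observed sequence is: P(data | jar A) = (8/11)(3/10)(2/9) = 0.048485; P(data | jar B) = (2/10)(8/9)(7/8) = 0.15556; P(data | jar C) = (6/7)(1/6)(0/5) = 0; P(data | jar D) = (3/8)(5/7)(4/6) = 0.17857.
Weighting by the prior gives 1/7 · 0.048485 = 0.0069264, 3/7 · 0.15556 = 0.066667, 1/7 · 0 = 0, 2/7 · 0.17857 = 0.05102; with total 0.12461.
Hence P(jar D | data) = (0.05102) / (0.12461) = 0.40943.

0.409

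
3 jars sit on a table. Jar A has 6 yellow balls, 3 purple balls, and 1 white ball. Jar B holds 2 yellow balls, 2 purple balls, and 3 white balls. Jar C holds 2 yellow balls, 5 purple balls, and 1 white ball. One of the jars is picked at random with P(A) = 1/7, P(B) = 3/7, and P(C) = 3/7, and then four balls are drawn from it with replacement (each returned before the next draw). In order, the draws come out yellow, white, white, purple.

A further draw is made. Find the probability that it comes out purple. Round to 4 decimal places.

0.3321

Under each hypothesis, the probability of the observed sequence is: P(data | jar A) = (6/10)(1/10)(1/10)(3/10) = 0.0018; P(data | jar B) = (2/7)(3/7)(3/7)(2/7) = 0.014994; P(data | jar C) = (2/8)(1/8)(1/8)(5/8) = 0.0024414.
The prior-weighted likelihoods are 1/7 · 0.0018 = 0.00025714, 3/7 · 0.014994 = 0.0064259, 3/7 · 0.0024414 = 0.0010463; these sum to 0.0077294.
The posterior is then P(jar A | data) = 0.033268, P(jar B | data) = 0.83136, P(jar C | data) = 0.13537.
The predictive probability is P(purple next | data) = (3/10)(0.033268) + (2/7)(0.83136) + (5/8)(0.13537) = 0.33212.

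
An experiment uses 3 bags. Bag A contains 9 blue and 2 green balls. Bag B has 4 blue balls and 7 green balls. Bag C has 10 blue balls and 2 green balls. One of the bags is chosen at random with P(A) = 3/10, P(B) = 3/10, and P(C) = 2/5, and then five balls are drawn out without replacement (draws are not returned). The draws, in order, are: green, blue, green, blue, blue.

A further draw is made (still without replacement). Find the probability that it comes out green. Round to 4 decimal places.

For each hypothesis, P(data | H) works out to: P(data | bag A) = (2/11)(9/10)(1/9)(8/8)(7/7) = 1/55; P(data | bag B) = (7/11)(4/10)(6/9)(3/8)(2/7) = 1/55; P(data | bag C) = (2/12)(10/11)(1/10)(9/9)(8/8) = 1/66.
Multiplying each by its prior: 3/10 · 1/55 = 3/550, 3/10 · 1/55 = 3/550, 2/5 · 1/66 = 1/165; these sum to 14/825.
Dividing through by the total gives posterior P(bag A | data) = 9/28, P(bag B | data) = 9/28, P(bag C | data) = 5/14.
The predictive probability is P(green next | data) = (0)(9/28) + (5/6)(9/28) + (0)(5/14) = 15/56.

0.2679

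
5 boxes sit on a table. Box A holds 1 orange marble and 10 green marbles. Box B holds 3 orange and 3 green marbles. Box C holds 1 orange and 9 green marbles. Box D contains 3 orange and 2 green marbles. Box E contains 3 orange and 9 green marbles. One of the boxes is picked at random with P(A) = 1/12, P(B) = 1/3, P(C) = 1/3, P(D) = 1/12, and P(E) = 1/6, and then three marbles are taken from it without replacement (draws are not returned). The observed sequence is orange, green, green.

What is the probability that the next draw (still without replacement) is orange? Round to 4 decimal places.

0.3772

For each hypothesis, P(data | H) works out to: P(data | box A) = (1/11)(10/10)(9/9) = 0.090909; P(data | box B) = (3/6)(3/5)(2/4) = 0.15; P(data | box C) = (1/10)(9/9)(8/8) = 0.1; P(data | box D) = (3/5)(2/4)(1/3) = 0.1; P(data | box E) = (3/12)(9/11)(8/10) = 0.16364.
The prior-weighted likelihoods are 1/12 · 0.090909 = 0.0075758, 1/3 · 0.15 = 0.05, 1/3 · 0.1 = 0.033333, 1/12 · 0.1 = 0.0083333, 1/6 · 0.16364 = 0.027273; these sum to 0.12652.
Dividing through by the total gives posterior P(box A | data) = 0.05988, P(box B | data) = 0.39521, P(box C | data) = 0.26347, P(box D | data) = 0.065868, P(box E | data) = 0.21557.
The predictive probability is P(orange next | data) = (0)(0.05988) + (2/3)(0.39521) + (0)(0.26347) + (1)(0.065868) + (2/9)(0.21557) = 0.37725.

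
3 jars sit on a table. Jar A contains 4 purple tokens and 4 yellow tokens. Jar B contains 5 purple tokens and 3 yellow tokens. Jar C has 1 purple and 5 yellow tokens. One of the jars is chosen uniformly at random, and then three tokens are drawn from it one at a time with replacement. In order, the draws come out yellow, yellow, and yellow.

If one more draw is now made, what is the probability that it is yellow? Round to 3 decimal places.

0.746

Under each hypothesis, the probability of the observed sequence is: P(data | jar A) = (4/8)(4/8)(4/8) = 0.125; P(data | jar B) = (3/8)(3/8)(3/8) = 0.052734; P(data | jar C) = (5/6)(5/6)(5/6) = 0.5787.
Multiplying each by its prior: 1/3 · 0.125 = 0.041667, 1/3 · 0.052734 = 0.017578, 1/3 · 0.5787 = 0.1929; these sum to 0.25215.
The posterior is then P(jar A | data) = 0.16525, P(jar B | data) = 0.069714, P(jar C | data) = 0.76504.
So P(yellow next | data) = Σ P(yellow next | H) P(H | data) = (1/2)(0.16525) + (3/8)(0.069714) + (5/6)(0.76504) = 0.7463.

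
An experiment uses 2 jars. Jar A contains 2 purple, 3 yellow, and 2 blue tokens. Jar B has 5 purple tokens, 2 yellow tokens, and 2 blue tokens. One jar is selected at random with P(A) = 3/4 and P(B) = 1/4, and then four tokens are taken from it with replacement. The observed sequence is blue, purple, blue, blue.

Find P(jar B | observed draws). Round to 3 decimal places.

0.234

The likelihood of the observed sequence under each hypothesis: P(data | jar A) = (2/7)(2/7)(2/7)(2/7) = 0.0066639; P(data | jar B) = (2/9)(5/9)(2/9)(2/9) = 0.0060966.
The prior-weighted likelihoods are 3/4 · 0.0066639 = 0.0049979, 1/4 · 0.0060966 = 0.0015242; with total 0.0065221.
Hence P(jar B | data) = (0.0015242) / (0.0065221) = 0.23369.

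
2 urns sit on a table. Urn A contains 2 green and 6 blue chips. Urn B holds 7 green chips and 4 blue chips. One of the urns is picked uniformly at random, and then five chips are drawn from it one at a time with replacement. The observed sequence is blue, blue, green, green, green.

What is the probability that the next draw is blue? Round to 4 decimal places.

Under each hypothesis, the probability of the observed sequence is: P(data | urn A) = (6/8)(6/8)(2/8)(2/8)(2/8) = 0.0087891; P(data | urn B) = (4/11)(4/11)(7/11)(7/11)(7/11) = 0.034076.
Weighting by the prior gives 1/2 · 0.0087891 = 0.0043945, 1/2 · 0.034076 = 0.017038; these sum to 0.021433.
Normalising, the posterior is P(urn A | data) = 0.20504, P(urn B | data) = 0.79496.
Averaging over the posterior, P(blue next | data) = (3/4)(0.20504) + (4/11)(0.79496) = 0.44286.

0.4429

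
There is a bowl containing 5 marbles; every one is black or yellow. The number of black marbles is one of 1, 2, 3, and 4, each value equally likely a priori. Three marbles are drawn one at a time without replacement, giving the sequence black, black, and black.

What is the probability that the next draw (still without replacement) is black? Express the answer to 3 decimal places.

0.400

For each hypothesis, P(data | H) works out to: P(data | r = 1) = (1/5)(0/4) = 0; P(data | r = 2) = (2/5)(1/4)(0/3) = 0; P(data | r = 3) = (3/5)(2/4)(1/3) = 1/10; P(data | r = 4) = (4/5)(3/4)(2/3) = 2/5.
The prior-weighted likelihoods are 1/4 · 0 = 0, 1/4 · 0 = 0, 1/4 · 1/10 = 1/40, 1/4 · 2/5 = 1/10; these sum to 1/8.
The posterior is then P(r = 1 | data) = 0, P(r = 2 | data) = 0, P(r = 3 | data) = 1/5, P(r = 4 | data) = 4/5.
The predictive probability is P(black next | data) = (0)(1/5) + (1/2)(4/5) = 2/5.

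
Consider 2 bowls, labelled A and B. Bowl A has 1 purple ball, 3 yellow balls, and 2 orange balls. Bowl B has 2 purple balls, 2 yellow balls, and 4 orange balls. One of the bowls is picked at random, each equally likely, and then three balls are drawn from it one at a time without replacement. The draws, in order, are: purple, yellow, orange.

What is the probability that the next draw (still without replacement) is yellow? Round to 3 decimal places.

The likelihood of the observed sequence under each hypothesis: P(data | bowl A) = (1/6)(3/5)(2/4) = 1/20; P(data | bowl B) = (2/8)(2/7)(4/6) = 1/21.
The prior-weighted likelihoods are 1/2 · 1/20 = 1/40, 1/2 · 1/21 = 1/42; these sum to 41/840.
The posterior is then P(bowl A | data) = 21/41, P(bowl B | data) = 20/41.
So P(yellow next | data) = Σ P(yellow next | H) P(H | data) = (2/3)(21/41) + (1/5)(20/41) = 18/41.

0.439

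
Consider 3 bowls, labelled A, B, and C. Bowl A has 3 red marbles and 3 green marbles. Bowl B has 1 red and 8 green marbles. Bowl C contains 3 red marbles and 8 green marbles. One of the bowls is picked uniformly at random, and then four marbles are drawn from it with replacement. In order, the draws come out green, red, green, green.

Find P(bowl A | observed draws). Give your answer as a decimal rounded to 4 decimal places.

The likelihood of the observed sequence under each hypothesis: P(data | bowl A) = (3/6)(3/6)(3/6)(3/6) = 0.0625; P(data | bowl B) = (8/9)(1/9)(8/9)(8/9) = 0.078037; P(data | bowl C) = (8/11)(3/11)(8/11)(8/11) = 0.10491.
The prior-weighted likelihoods are 1/3 · 0.0625 = 0.020833, 1/3 · 0.078037 = 0.026012, 1/3 · 0.10491 = 0.03497; with total 0.081816.
So P(bowl A | data) = (0.020833) / (0.081816) = 0.25464.

0.2546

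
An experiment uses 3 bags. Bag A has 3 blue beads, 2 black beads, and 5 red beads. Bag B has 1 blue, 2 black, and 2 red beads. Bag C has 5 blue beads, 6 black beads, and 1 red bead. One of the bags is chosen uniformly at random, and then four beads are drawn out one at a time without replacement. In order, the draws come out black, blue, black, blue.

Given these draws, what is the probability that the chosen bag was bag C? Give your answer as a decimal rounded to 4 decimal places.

0.9550

The likelihood of the observed sequence under each hypothesis: P(data | bag A) = (2/10)(3/9)(1/8)(2/7) = 0.002381; P(data | bag B) = (2/5)(1/4)(1/3)(0/2) = 0; P(data | bag C) = (6/12)(5/11)(5/10)(4/9) = 0.050505.
The prior-weighted likelihoods are 1/3 · 0.002381 = 0.00079365, 1/3 · 0 = 0, 1/3 · 0.050505 = 0.016835; these sum to 0.017629.
Therefore the posterior P(bag C | data) = (0.016835) / (0.017629) = 0.95498.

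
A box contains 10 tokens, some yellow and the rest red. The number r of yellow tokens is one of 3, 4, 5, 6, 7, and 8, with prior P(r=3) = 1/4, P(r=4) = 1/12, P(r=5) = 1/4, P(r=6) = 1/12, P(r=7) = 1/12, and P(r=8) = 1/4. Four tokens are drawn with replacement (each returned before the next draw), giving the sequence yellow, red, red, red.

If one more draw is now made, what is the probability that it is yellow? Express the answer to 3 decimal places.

Under each hypothesis, the probability of the observed sequence is: P(data | r = 3) = (3/10)(7/10)(7/10)(7/10) = 0.1029; P(data | r = 4) = (4/10)(6/10)(6/10)(6/10) = 0.0864; P(data | r = 5) = (5/10)(5/10)(5/10)(5/10) = 0.0625; P(data | r = 6) = (6/10)(4/10)(4/10)(4/10) = 0.0384; P(data | r = 7) = (7/10)(3/10)(3/10)(3/10) = 0.0189; P(data | r = 8) = (8/10)(2/10)(2/10)(2/10) = 0.0064.
Weighting by the prior gives 1/4 · 0.1029 = 0.025725, 1/12 · 0.0864 = 0.0072, 1/4 · 0.0625 = 0.015625, 1/12 · 0.0384 = 0.0032, 1/12 · 0.0189 = 0.001575, 1/4 · 0.0064 = 0.0016; with total 0.054925.
Normalising, the posterior is P(r = 3 | data) = 0.46837, P(r = 4 | data) = 0.13109, P(r = 5 | data) = 0.28448, P(r = 6 | data) = 0.058261, P(r = 7 | data) = 0.028675, P(r = 8 | data) = 0.029131.
Averaging over the posterior, P(yellow next | data) = (3/10)(0.46837) + (2/5)(0.13109) + (1/2)(0.28448) + (3/5)(0.058261) + (7/10)(0.028675) + (4/5)(0.029131) = 0.41352.

0.414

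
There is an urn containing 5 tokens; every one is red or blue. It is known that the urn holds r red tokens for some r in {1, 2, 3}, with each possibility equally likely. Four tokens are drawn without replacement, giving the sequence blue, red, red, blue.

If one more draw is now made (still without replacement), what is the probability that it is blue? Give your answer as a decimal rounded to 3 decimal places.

Under each hypothesis, the probability of the observed sequence is: P(data | r = 1) = (4/5)(1/4)(0/3) = 0; P(data | r = 2) = (3/5)(2/4)(1/3)(2/2) = 1/10; P(data | r = 3) = (2/5)(3/4)(2/3)(1/2) = 1/10.
Weighting by the prior gives 1/3 · 0 = 0, 1/3 · 1/10 = 1/30, 1/3 · 1/10 = 1/30; summing to 1/15.
Normalising, the posterior is P(r = 1 | data) = 0, P(r = 2 | data) = 1/2, P(r = 3 | data) = 1/2.
Averaging over the posterior, P(blue next | data) = (1)(1/2) + (0)(1/2) = 1/2.

0.500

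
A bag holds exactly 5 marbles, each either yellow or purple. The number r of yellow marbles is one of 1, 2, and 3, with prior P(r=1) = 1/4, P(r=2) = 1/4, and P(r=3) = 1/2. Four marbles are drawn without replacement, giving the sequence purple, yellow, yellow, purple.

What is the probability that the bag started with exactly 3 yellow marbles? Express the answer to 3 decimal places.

For each hypothesis, P(data | H) works out to: P(data | r = 1) = (4/5)(1/4)(0/3) = 0; P(data | r = 2) = (3/5)(2/4)(1/3)(2/2) = 1/10; P(data | r = 3) = (2/5)(3/4)(2/3)(1/2) = 1/10.
Weighting by the prior gives 1/4 · 0 = 0, 1/4 · 1/10 = 1/40, 1/2 · 1/10 = 1/20; summing to 3/40.
By Bayes' rule, P(r = 3 | data) = (1/20) / (3/40) = 2/3.

0.667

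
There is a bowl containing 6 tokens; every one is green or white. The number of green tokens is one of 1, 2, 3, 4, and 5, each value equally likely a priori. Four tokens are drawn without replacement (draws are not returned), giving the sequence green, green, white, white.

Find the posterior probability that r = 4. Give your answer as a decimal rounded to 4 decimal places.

Compute the likelihood of the observed sequence for each case: P(data | r = 1) = (1/6)(0/5) = 0; P(data | r = 2) = (2/6)(1/5)(4/4)(3/3) = 1/15; P(data | r = 3) = (3/6)(2/5)(3/4)(2/3) = 1/10; P(data | r = 4) = (4/6)(3/5)(2/4)(1/3) = 1/15; P(data | r = 5) = (5/6)(4/5)(1/4)(0/3) = 0.
Multiplying each by its prior: 1/5 · 0 = 0, 1/5 · 1/15 = 1/75, 1/5 · 1/10 = 1/50, 1/5 · 1/15 = 1/75, 1/5 · 0 = 0; summing to 7/150.
Hence P(r = 4 | data) = (1/75) / (7/150) = 2/7.

0.2857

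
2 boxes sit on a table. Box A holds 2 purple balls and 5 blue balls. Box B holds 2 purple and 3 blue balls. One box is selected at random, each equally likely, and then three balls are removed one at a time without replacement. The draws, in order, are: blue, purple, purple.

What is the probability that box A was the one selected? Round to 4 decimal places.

0.3226

For each hypothesis, P(data | H) works out to: P(data | box A) = (5/7)(2/6)(1/5) = 1/21; P(data | box B) = (3/5)(2/4)(1/3) = 1/10.
Weighting by the prior gives 1/2 · 1/21 = 1/42, 1/2 · 1/10 = 1/20; with total 31/420.
Therefore the posterior P(box A | data) = (1/42) / (31/420) = 10/31.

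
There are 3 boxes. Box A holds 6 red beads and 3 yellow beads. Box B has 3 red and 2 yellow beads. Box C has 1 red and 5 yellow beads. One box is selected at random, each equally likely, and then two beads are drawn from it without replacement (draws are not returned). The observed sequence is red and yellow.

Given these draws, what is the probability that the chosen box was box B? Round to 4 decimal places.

For each hypothesis, P(data | H) works out to: P(data | box A) = (6/9)(3/8) = 1/4; P(data | box B) = (3/5)(2/4) = 3/10; P(data | box C) = (1/6)(5/5) = 1/6.
Weighting by the prior gives 1/3 · 1/4 = 1/12, 1/3 · 3/10 = 1/10, 1/3 · 1/6 = 1/18; summing to 43/180.
By Bayes' rule, P(box B | data) = (1/10) / (43/180) = 18/43.

0.4186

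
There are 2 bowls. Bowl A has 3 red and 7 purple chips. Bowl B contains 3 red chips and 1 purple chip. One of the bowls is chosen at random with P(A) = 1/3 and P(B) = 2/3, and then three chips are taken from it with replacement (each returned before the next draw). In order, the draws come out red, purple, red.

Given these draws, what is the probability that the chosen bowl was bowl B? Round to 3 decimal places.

0.817

Under each hypothesis, the probability of the observed sequence is: P(data | bowl A) = (3/10)(7/10)(3/10) = 0.063; P(data | bowl B) = (3/4)(1/4)(3/4) = 0.14062.
Weighting by the prior gives 1/3 · 0.063 = 0.021, 2/3 · 0.14062 = 0.09375; summing to 0.11475.
Therefore the posterior P(bowl B | data) = (0.09375) / (0.11475) = 0.81699.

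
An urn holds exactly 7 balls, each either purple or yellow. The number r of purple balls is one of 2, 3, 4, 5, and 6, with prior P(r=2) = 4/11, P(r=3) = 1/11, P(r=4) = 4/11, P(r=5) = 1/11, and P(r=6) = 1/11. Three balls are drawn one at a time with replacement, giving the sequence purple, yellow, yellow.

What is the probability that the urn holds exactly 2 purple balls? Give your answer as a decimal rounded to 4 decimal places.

0.4785

Compute the likelihood of the observed sequence for each case: P(data | r = 2) = (2/7)(5/7)(5/7) = 0.14577; P(data | r = 3) = (3/7)(4/7)(4/7) = 0.13994; P(data | r = 4) = (4/7)(3/7)(3/7) = 0.10496; P(data | r = 5) = (5/7)(2/7)(2/7) = 0.058309; P(data | r = 6) = (6/7)(1/7)(1/7) = 0.017493.
Weighting by the prior gives 4/11 · 0.14577 = 0.053008, 1/11 · 0.13994 = 0.012722, 4/11 · 0.10496 = 0.038166, 1/11 · 0.058309 = 0.0053008, 1/11 · 0.017493 = 0.0015902; with total 0.11079.
So P(r = 2 | data) = (0.053008) / (0.11079) = 0.47847.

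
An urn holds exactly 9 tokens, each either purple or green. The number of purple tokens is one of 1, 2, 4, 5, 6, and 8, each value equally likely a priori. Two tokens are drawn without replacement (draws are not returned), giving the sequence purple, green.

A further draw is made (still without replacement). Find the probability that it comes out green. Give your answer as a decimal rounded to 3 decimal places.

0.513

Under each hypothesis, the probability of the observed sequence is: P(data | r = 1) = (1/9)(8/8) = 1/9; P(data | r = 2) = (2/9)(7/8) = 7/36; P(data | r = 4) = (4/9)(5/8) = 5/18; P(data | r = 5) = (5/9)(4/8) = 5/18; P(data | r = 6) = (6/9)(3/8) = 1/4; P(data | r = 8) = (8/9)(1/8) = 1/9.
Multiplying each by its prior: 1/6 · 1/9 = 1/54, 1/6 · 7/36 = 7/216, 1/6 · 5/18 = 5/108, 1/6 · 5/18 = 5/108, 1/6 · 1/4 = 1/24, 1/6 · 1/9 = 1/54; summing to 11/54.
The posterior is then P(r = 1 | data) = 1/11, P(r = 2 | data) = 7/44, P(r = 4 | data) = 5/22, P(r = 5 | data) = 5/22, P(r = 6 | data) = 9/44, P(r = 8 | data) = 1/11.
So P(green next | data) = Σ P(green next | H) P(H | data) = (1)(1/11) + (6/7)(7/44) + (4/7)(5/22) + (3/7)(5/22) + (2/7)(9/44) + (0)(1/11) = 79/154.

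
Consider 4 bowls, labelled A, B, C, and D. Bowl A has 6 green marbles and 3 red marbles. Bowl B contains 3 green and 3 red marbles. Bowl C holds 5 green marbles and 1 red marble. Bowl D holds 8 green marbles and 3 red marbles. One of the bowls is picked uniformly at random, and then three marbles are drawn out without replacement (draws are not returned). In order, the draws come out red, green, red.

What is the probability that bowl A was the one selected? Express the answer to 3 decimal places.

For each hypothesis, P(data | H) works out to: P(data | bowl A) = (3/9)(6/8)(2/7) = 0.071429; P(data | bowl B) = (3/6)(3/5)(2/4) = 0.15; P(data | bowl C) = (1/6)(5/5)(0/4) = 0; P(data | bowl D) = (3/11)(8/10)(2/9) = 0.048485.
Multiplying each by its prior: 1/4 · 0.071429 = 0.017857, 1/4 · 0.15 = 0.0375, 1/4 · 0 = 0, 1/4 · 0.048485 = 0.012121; summing to 0.067478.
By Bayes' rule, P(bowl A | data) = (0.017857) / (0.067478) = 0.26464.

0.265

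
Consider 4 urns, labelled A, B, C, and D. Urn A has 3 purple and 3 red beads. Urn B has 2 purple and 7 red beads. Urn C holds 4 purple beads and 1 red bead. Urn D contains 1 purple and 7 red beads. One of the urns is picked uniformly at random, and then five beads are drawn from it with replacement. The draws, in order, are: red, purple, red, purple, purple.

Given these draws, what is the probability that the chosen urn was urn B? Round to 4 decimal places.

0.1109

For each hypothesis, P(data | H) works out to: P(data | urn A) = (3/6)(3/6)(3/6)(3/6)(3/6) = 0.03125; P(data | urn B) = (7/9)(2/9)(7/9)(2/9)(2/9) = 0.0066386; P(data | urn C) = (1/5)(4/5)(1/5)(4/5)(4/5) = 0.02048; P(data | urn D) = (7/8)(1/8)(7/8)(1/8)(1/8) = 0.0014954.
The prior-weighted likelihoods are 1/4 · 0.03125 = 0.0078125, 1/4 · 0.0066386 = 0.0016596, 1/4 · 0.02048 = 0.00512, 1/4 · 0.0014954 = 0.00037384; summing to 0.014966.
Therefore the posterior P(urn B | data) = (0.0016596) / (0.014966) = 0.11089.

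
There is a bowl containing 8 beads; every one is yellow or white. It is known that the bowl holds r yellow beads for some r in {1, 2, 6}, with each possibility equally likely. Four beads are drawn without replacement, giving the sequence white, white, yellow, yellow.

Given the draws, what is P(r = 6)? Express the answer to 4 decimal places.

Compute the likelihood of the observed sequence for each case: P(data | r = 1) = (7/8)(6/7)(1/6)(0/5) = 0; P(data | r = 2) = (6/8)(5/7)(2/6)(1/5) = 1/28; P(data | r = 6) = (2/8)(1/7)(6/6)(5/5) = 1/28.
The prior-weighted likelihoods are 1/3 · 0 = 0, 1/3 · 1/28 = 1/84, 1/3 · 1/28 = 1/84; summing to 1/42.
Therefore the posterior P(r = 6 | data) = (1/84) / (1/42) = 1/2.

0.5000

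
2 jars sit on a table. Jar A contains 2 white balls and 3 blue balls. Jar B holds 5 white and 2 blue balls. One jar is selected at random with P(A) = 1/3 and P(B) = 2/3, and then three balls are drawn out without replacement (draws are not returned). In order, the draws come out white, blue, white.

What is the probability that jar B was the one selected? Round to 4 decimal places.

Under each hypothesis, the probability of the observed sequence is: P(data | jar A) = (2/5)(3/4)(1/3) = 1/10; P(data | jar B) = (5/7)(2/6)(4/5) = 4/21.
Multiplying each by its prior: 1/3 · 1/10 = 1/30, 2/3 · 4/21 = 8/63; with total 101/630.
So P(jar B | data) = (8/63) / (101/630) = 80/101.

0.7921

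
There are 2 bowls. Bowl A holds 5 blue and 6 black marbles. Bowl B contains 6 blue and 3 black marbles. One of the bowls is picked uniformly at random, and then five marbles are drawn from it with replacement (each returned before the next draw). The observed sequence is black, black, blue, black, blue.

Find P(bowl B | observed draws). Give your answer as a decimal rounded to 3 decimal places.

The likelihood of the observed sequence under each hypothesis: P(data | bowl A) = (6/11)(6/11)(5/11)(6/11)(5/11) = 0.03353; P(data | bowl B) = (3/9)(3/9)(6/9)(3/9)(6/9) = 0.016461.
The prior-weighted likelihoods are 1/2 · 0.03353 = 0.016765, 1/2 · 0.016461 = 0.0082305; summing to 0.024995.
So P(bowl B | data) = (0.0082305) / (0.024995) = 0.32928.

0.329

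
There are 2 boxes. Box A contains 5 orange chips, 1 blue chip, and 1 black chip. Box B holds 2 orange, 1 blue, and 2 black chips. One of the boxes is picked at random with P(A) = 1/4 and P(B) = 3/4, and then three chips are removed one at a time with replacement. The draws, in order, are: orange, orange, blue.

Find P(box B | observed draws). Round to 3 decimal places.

Compute the likelihood of the observed sequence for each case: P(data | box A) = (5/7)(5/7)(1/7) = 0.072886; P(data | box B) = (2/5)(2/5)(1/5) = 0.032.
Multiplying each by its prior: 1/4 · 0.072886 = 0.018222, 3/4 · 0.032 = 0.024; these sum to 0.042222.
Therefore the posterior P(box B | data) = (0.024) / (0.042222) = 0.56843.

0.568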